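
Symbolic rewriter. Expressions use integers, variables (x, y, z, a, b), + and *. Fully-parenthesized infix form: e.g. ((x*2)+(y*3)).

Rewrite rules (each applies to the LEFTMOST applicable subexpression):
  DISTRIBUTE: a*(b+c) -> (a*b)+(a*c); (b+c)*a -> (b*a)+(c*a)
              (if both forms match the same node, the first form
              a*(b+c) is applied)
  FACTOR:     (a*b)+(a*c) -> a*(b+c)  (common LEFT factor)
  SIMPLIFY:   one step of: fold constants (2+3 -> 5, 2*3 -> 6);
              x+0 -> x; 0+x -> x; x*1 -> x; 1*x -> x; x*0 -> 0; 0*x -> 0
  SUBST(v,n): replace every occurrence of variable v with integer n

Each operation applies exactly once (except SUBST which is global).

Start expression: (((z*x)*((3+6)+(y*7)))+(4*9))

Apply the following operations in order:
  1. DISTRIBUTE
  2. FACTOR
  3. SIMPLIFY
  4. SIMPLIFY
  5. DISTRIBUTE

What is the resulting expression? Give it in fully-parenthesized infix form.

Start: (((z*x)*((3+6)+(y*7)))+(4*9))
Apply DISTRIBUTE at L (target: ((z*x)*((3+6)+(y*7)))): (((z*x)*((3+6)+(y*7)))+(4*9)) -> ((((z*x)*(3+6))+((z*x)*(y*7)))+(4*9))
Apply FACTOR at L (target: (((z*x)*(3+6))+((z*x)*(y*7)))): ((((z*x)*(3+6))+((z*x)*(y*7)))+(4*9)) -> (((z*x)*((3+6)+(y*7)))+(4*9))
Apply SIMPLIFY at LRL (target: (3+6)): (((z*x)*((3+6)+(y*7)))+(4*9)) -> (((z*x)*(9+(y*7)))+(4*9))
Apply SIMPLIFY at R (target: (4*9)): (((z*x)*(9+(y*7)))+(4*9)) -> (((z*x)*(9+(y*7)))+36)
Apply DISTRIBUTE at L (target: ((z*x)*(9+(y*7)))): (((z*x)*(9+(y*7)))+36) -> ((((z*x)*9)+((z*x)*(y*7)))+36)

Answer: ((((z*x)*9)+((z*x)*(y*7)))+36)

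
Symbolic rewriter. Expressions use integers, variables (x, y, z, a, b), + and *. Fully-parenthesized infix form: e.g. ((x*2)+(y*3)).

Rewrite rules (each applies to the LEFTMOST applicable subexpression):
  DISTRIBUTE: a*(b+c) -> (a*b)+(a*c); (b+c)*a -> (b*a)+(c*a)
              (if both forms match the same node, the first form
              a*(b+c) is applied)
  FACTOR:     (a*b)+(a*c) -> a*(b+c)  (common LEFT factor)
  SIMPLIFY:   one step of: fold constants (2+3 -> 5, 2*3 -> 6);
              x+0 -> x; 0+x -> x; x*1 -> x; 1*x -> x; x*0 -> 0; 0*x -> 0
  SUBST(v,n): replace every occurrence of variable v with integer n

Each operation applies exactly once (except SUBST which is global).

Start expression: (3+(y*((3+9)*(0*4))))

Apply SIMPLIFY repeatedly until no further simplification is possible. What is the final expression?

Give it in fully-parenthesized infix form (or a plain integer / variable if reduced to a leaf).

Start: (3+(y*((3+9)*(0*4))))
Step 1: at RRL: (3+9) -> 12; overall: (3+(y*((3+9)*(0*4)))) -> (3+(y*(12*(0*4))))
Step 2: at RRR: (0*4) -> 0; overall: (3+(y*(12*(0*4)))) -> (3+(y*(12*0)))
Step 3: at RR: (12*0) -> 0; overall: (3+(y*(12*0))) -> (3+(y*0))
Step 4: at R: (y*0) -> 0; overall: (3+(y*0)) -> (3+0)
Step 5: at root: (3+0) -> 3; overall: (3+0) -> 3
Fixed point: 3

Answer: 3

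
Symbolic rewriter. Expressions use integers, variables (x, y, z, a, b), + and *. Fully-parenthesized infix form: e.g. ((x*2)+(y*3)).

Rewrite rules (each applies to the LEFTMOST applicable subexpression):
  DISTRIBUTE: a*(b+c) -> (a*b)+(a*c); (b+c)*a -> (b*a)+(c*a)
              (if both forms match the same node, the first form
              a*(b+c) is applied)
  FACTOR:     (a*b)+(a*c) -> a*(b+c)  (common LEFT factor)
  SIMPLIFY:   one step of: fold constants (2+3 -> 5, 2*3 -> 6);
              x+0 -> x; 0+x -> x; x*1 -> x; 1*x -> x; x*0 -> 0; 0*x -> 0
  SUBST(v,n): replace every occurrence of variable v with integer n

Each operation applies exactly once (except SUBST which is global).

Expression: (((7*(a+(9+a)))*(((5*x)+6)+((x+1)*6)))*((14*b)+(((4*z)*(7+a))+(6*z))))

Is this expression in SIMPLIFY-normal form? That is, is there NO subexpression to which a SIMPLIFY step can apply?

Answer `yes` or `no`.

Answer: yes

Derivation:
Expression: (((7*(a+(9+a)))*(((5*x)+6)+((x+1)*6)))*((14*b)+(((4*z)*(7+a))+(6*z))))
Scanning for simplifiable subexpressions (pre-order)...
  at root: (((7*(a+(9+a)))*(((5*x)+6)+((x+1)*6)))*((14*b)+(((4*z)*(7+a))+(6*z)))) (not simplifiable)
  at L: ((7*(a+(9+a)))*(((5*x)+6)+((x+1)*6))) (not simplifiable)
  at LL: (7*(a+(9+a))) (not simplifiable)
  at LLR: (a+(9+a)) (not simplifiable)
  at LLRR: (9+a) (not simplifiable)
  at LR: (((5*x)+6)+((x+1)*6)) (not simplifiable)
  at LRL: ((5*x)+6) (not simplifiable)
  at LRLL: (5*x) (not simplifiable)
  at LRR: ((x+1)*6) (not simplifiable)
  at LRRL: (x+1) (not simplifiable)
  at R: ((14*b)+(((4*z)*(7+a))+(6*z))) (not simplifiable)
  at RL: (14*b) (not simplifiable)
  at RR: (((4*z)*(7+a))+(6*z)) (not simplifiable)
  at RRL: ((4*z)*(7+a)) (not simplifiable)
  at RRLL: (4*z) (not simplifiable)
  at RRLR: (7+a) (not simplifiable)
  at RRR: (6*z) (not simplifiable)
Result: no simplifiable subexpression found -> normal form.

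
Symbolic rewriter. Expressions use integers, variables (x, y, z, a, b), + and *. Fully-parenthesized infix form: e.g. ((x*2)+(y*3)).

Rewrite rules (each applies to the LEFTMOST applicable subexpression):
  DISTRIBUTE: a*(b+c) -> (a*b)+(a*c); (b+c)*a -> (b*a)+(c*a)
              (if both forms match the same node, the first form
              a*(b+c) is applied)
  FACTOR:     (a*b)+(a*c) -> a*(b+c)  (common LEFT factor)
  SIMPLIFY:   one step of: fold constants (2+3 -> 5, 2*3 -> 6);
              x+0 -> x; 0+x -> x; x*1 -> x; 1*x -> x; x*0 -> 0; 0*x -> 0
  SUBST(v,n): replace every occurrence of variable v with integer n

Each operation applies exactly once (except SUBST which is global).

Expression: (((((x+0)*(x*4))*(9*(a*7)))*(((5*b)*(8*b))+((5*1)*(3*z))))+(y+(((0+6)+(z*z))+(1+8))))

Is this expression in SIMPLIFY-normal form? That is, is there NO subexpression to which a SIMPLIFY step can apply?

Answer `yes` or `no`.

Answer: no

Derivation:
Expression: (((((x+0)*(x*4))*(9*(a*7)))*(((5*b)*(8*b))+((5*1)*(3*z))))+(y+(((0+6)+(z*z))+(1+8))))
Scanning for simplifiable subexpressions (pre-order)...
  at root: (((((x+0)*(x*4))*(9*(a*7)))*(((5*b)*(8*b))+((5*1)*(3*z))))+(y+(((0+6)+(z*z))+(1+8)))) (not simplifiable)
  at L: ((((x+0)*(x*4))*(9*(a*7)))*(((5*b)*(8*b))+((5*1)*(3*z)))) (not simplifiable)
  at LL: (((x+0)*(x*4))*(9*(a*7))) (not simplifiable)
  at LLL: ((x+0)*(x*4)) (not simplifiable)
  at LLLL: (x+0) (SIMPLIFIABLE)
  at LLLR: (x*4) (not simplifiable)
  at LLR: (9*(a*7)) (not simplifiable)
  at LLRR: (a*7) (not simplifiable)
  at LR: (((5*b)*(8*b))+((5*1)*(3*z))) (not simplifiable)
  at LRL: ((5*b)*(8*b)) (not simplifiable)
  at LRLL: (5*b) (not simplifiable)
  at LRLR: (8*b) (not simplifiable)
  at LRR: ((5*1)*(3*z)) (not simplifiable)
  at LRRL: (5*1) (SIMPLIFIABLE)
  at LRRR: (3*z) (not simplifiable)
  at R: (y+(((0+6)+(z*z))+(1+8))) (not simplifiable)
  at RR: (((0+6)+(z*z))+(1+8)) (not simplifiable)
  at RRL: ((0+6)+(z*z)) (not simplifiable)
  at RRLL: (0+6) (SIMPLIFIABLE)
  at RRLR: (z*z) (not simplifiable)
  at RRR: (1+8) (SIMPLIFIABLE)
Found simplifiable subexpr at path LLLL: (x+0)
One SIMPLIFY step would give: ((((x*(x*4))*(9*(a*7)))*(((5*b)*(8*b))+((5*1)*(3*z))))+(y+(((0+6)+(z*z))+(1+8))))
-> NOT in normal form.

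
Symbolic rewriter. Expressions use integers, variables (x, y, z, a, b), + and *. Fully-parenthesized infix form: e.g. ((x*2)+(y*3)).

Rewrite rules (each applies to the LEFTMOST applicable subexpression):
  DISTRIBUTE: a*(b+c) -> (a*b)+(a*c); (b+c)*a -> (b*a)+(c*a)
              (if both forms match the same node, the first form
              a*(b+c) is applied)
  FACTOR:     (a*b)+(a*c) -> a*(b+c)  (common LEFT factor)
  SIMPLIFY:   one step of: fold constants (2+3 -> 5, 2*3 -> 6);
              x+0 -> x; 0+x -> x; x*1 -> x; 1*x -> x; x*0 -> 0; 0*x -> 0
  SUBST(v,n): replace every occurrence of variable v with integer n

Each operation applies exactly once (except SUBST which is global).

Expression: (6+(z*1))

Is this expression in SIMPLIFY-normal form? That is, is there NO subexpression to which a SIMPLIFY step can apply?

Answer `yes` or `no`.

Answer: no

Derivation:
Expression: (6+(z*1))
Scanning for simplifiable subexpressions (pre-order)...
  at root: (6+(z*1)) (not simplifiable)
  at R: (z*1) (SIMPLIFIABLE)
Found simplifiable subexpr at path R: (z*1)
One SIMPLIFY step would give: (6+z)
-> NOT in normal form.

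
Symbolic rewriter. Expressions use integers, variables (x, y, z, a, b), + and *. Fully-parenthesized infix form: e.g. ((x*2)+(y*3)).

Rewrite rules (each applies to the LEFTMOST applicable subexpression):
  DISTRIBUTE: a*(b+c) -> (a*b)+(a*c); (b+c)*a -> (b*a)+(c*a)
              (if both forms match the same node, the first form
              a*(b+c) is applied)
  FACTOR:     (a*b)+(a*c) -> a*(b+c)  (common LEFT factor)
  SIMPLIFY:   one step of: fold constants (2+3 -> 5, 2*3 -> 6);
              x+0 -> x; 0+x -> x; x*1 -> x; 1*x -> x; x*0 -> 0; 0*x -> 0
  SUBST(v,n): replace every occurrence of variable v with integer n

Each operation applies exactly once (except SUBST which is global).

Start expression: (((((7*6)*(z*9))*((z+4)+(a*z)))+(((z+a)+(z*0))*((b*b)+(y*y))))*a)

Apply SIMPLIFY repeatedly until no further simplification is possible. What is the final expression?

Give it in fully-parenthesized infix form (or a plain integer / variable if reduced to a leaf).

Answer: ((((42*(z*9))*((z+4)+(a*z)))+((z+a)*((b*b)+(y*y))))*a)

Derivation:
Start: (((((7*6)*(z*9))*((z+4)+(a*z)))+(((z+a)+(z*0))*((b*b)+(y*y))))*a)
Step 1: at LLLL: (7*6) -> 42; overall: (((((7*6)*(z*9))*((z+4)+(a*z)))+(((z+a)+(z*0))*((b*b)+(y*y))))*a) -> ((((42*(z*9))*((z+4)+(a*z)))+(((z+a)+(z*0))*((b*b)+(y*y))))*a)
Step 2: at LRLR: (z*0) -> 0; overall: ((((42*(z*9))*((z+4)+(a*z)))+(((z+a)+(z*0))*((b*b)+(y*y))))*a) -> ((((42*(z*9))*((z+4)+(a*z)))+(((z+a)+0)*((b*b)+(y*y))))*a)
Step 3: at LRL: ((z+a)+0) -> (z+a); overall: ((((42*(z*9))*((z+4)+(a*z)))+(((z+a)+0)*((b*b)+(y*y))))*a) -> ((((42*(z*9))*((z+4)+(a*z)))+((z+a)*((b*b)+(y*y))))*a)
Fixed point: ((((42*(z*9))*((z+4)+(a*z)))+((z+a)*((b*b)+(y*y))))*a)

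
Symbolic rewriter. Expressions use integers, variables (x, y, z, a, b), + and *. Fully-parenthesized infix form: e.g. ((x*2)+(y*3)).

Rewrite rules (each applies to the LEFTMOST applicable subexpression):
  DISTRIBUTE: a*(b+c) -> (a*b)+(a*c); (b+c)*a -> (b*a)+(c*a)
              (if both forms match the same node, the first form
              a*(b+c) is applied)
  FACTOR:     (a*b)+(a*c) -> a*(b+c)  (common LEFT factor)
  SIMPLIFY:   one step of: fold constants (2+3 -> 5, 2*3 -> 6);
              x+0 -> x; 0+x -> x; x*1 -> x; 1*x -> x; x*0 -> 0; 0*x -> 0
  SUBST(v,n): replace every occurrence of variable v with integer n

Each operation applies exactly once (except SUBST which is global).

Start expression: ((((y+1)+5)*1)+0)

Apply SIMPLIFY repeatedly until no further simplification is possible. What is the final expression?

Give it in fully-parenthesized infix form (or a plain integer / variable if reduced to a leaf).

Start: ((((y+1)+5)*1)+0)
Step 1: at root: ((((y+1)+5)*1)+0) -> (((y+1)+5)*1); overall: ((((y+1)+5)*1)+0) -> (((y+1)+5)*1)
Step 2: at root: (((y+1)+5)*1) -> ((y+1)+5); overall: (((y+1)+5)*1) -> ((y+1)+5)
Fixed point: ((y+1)+5)

Answer: ((y+1)+5)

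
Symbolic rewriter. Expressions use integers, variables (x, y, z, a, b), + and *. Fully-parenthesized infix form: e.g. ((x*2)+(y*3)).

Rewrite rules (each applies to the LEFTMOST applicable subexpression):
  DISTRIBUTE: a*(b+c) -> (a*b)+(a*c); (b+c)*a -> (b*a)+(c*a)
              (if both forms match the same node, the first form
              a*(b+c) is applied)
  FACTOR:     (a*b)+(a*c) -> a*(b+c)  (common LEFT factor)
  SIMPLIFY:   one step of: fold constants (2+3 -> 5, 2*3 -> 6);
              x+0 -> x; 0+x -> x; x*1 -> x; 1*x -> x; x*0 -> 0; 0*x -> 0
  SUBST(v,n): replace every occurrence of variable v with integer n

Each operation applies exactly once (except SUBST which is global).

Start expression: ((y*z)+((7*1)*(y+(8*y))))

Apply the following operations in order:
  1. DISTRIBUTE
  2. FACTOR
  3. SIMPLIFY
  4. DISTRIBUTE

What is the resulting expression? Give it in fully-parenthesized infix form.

Start: ((y*z)+((7*1)*(y+(8*y))))
Apply DISTRIBUTE at R (target: ((7*1)*(y+(8*y)))): ((y*z)+((7*1)*(y+(8*y)))) -> ((y*z)+(((7*1)*y)+((7*1)*(8*y))))
Apply FACTOR at R (target: (((7*1)*y)+((7*1)*(8*y)))): ((y*z)+(((7*1)*y)+((7*1)*(8*y)))) -> ((y*z)+((7*1)*(y+(8*y))))
Apply SIMPLIFY at RL (target: (7*1)): ((y*z)+((7*1)*(y+(8*y)))) -> ((y*z)+(7*(y+(8*y))))
Apply DISTRIBUTE at R (target: (7*(y+(8*y)))): ((y*z)+(7*(y+(8*y)))) -> ((y*z)+((7*y)+(7*(8*y))))

Answer: ((y*z)+((7*y)+(7*(8*y))))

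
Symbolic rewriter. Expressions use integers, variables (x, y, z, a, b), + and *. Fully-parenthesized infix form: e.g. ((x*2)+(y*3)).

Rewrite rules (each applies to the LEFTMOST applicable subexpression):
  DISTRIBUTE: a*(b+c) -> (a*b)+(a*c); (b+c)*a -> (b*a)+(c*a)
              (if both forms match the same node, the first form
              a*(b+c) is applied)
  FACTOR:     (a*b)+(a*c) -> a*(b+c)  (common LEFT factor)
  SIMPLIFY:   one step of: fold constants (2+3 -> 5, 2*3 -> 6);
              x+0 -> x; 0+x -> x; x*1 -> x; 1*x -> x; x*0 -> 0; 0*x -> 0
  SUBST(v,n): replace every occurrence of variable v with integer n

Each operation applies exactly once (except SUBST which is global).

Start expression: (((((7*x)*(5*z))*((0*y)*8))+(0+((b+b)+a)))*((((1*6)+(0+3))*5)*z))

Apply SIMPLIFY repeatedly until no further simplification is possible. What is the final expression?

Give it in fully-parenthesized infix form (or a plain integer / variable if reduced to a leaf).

Answer: (((b+b)+a)*(45*z))

Derivation:
Start: (((((7*x)*(5*z))*((0*y)*8))+(0+((b+b)+a)))*((((1*6)+(0+3))*5)*z))
Step 1: at LLRL: (0*y) -> 0; overall: (((((7*x)*(5*z))*((0*y)*8))+(0+((b+b)+a)))*((((1*6)+(0+3))*5)*z)) -> (((((7*x)*(5*z))*(0*8))+(0+((b+b)+a)))*((((1*6)+(0+3))*5)*z))
Step 2: at LLR: (0*8) -> 0; overall: (((((7*x)*(5*z))*(0*8))+(0+((b+b)+a)))*((((1*6)+(0+3))*5)*z)) -> (((((7*x)*(5*z))*0)+(0+((b+b)+a)))*((((1*6)+(0+3))*5)*z))
Step 3: at LL: (((7*x)*(5*z))*0) -> 0; overall: (((((7*x)*(5*z))*0)+(0+((b+b)+a)))*((((1*6)+(0+3))*5)*z)) -> ((0+(0+((b+b)+a)))*((((1*6)+(0+3))*5)*z))
Step 4: at L: (0+(0+((b+b)+a))) -> (0+((b+b)+a)); overall: ((0+(0+((b+b)+a)))*((((1*6)+(0+3))*5)*z)) -> ((0+((b+b)+a))*((((1*6)+(0+3))*5)*z))
Step 5: at L: (0+((b+b)+a)) -> ((b+b)+a); overall: ((0+((b+b)+a))*((((1*6)+(0+3))*5)*z)) -> (((b+b)+a)*((((1*6)+(0+3))*5)*z))
Step 6: at RLLL: (1*6) -> 6; overall: (((b+b)+a)*((((1*6)+(0+3))*5)*z)) -> (((b+b)+a)*(((6+(0+3))*5)*z))
Step 7: at RLLR: (0+3) -> 3; overall: (((b+b)+a)*(((6+(0+3))*5)*z)) -> (((b+b)+a)*(((6+3)*5)*z))
Step 8: at RLL: (6+3) -> 9; overall: (((b+b)+a)*(((6+3)*5)*z)) -> (((b+b)+a)*((9*5)*z))
Step 9: at RL: (9*5) -> 45; overall: (((b+b)+a)*((9*5)*z)) -> (((b+b)+a)*(45*z))
Fixed point: (((b+b)+a)*(45*z))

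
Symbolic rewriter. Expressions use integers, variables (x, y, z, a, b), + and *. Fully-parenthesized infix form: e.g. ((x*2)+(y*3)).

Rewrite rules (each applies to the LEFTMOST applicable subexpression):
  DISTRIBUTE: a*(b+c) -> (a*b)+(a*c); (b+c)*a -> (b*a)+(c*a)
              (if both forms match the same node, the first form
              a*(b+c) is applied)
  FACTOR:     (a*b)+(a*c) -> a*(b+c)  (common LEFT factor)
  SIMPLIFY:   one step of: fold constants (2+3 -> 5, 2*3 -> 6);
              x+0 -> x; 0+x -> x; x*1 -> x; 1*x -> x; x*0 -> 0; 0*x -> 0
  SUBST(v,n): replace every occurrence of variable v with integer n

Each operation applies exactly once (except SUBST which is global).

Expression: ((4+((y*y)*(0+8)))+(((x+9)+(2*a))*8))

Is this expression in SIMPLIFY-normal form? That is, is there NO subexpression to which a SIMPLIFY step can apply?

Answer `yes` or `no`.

Expression: ((4+((y*y)*(0+8)))+(((x+9)+(2*a))*8))
Scanning for simplifiable subexpressions (pre-order)...
  at root: ((4+((y*y)*(0+8)))+(((x+9)+(2*a))*8)) (not simplifiable)
  at L: (4+((y*y)*(0+8))) (not simplifiable)
  at LR: ((y*y)*(0+8)) (not simplifiable)
  at LRL: (y*y) (not simplifiable)
  at LRR: (0+8) (SIMPLIFIABLE)
  at R: (((x+9)+(2*a))*8) (not simplifiable)
  at RL: ((x+9)+(2*a)) (not simplifiable)
  at RLL: (x+9) (not simplifiable)
  at RLR: (2*a) (not simplifiable)
Found simplifiable subexpr at path LRR: (0+8)
One SIMPLIFY step would give: ((4+((y*y)*8))+(((x+9)+(2*a))*8))
-> NOT in normal form.

Answer: no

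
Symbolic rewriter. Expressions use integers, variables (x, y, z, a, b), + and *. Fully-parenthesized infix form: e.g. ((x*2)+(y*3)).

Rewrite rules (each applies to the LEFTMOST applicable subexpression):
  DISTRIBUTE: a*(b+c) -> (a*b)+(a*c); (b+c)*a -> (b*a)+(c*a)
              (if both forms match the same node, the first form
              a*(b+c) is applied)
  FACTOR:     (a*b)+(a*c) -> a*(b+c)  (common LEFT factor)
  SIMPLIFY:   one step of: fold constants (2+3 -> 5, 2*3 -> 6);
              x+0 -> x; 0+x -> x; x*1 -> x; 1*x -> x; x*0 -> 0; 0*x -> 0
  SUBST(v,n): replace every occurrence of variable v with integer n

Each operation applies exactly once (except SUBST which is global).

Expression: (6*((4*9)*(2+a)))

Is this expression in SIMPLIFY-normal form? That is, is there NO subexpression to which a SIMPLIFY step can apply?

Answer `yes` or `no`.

Answer: no

Derivation:
Expression: (6*((4*9)*(2+a)))
Scanning for simplifiable subexpressions (pre-order)...
  at root: (6*((4*9)*(2+a))) (not simplifiable)
  at R: ((4*9)*(2+a)) (not simplifiable)
  at RL: (4*9) (SIMPLIFIABLE)
  at RR: (2+a) (not simplifiable)
Found simplifiable subexpr at path RL: (4*9)
One SIMPLIFY step would give: (6*(36*(2+a)))
-> NOT in normal form.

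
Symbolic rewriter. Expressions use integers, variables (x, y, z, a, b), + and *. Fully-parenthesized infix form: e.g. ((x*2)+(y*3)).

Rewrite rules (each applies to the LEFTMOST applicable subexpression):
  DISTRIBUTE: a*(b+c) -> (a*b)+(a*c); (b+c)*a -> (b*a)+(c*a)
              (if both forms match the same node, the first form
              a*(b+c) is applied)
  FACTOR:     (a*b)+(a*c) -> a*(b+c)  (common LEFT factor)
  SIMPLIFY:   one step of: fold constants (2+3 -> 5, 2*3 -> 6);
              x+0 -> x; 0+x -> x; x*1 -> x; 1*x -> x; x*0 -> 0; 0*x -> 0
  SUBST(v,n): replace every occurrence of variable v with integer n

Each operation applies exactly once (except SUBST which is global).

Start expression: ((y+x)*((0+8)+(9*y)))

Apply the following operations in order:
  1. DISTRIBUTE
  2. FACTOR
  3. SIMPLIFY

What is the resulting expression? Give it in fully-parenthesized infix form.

Answer: ((y+x)*(8+(9*y)))

Derivation:
Start: ((y+x)*((0+8)+(9*y)))
Apply DISTRIBUTE at root (target: ((y+x)*((0+8)+(9*y)))): ((y+x)*((0+8)+(9*y))) -> (((y+x)*(0+8))+((y+x)*(9*y)))
Apply FACTOR at root (target: (((y+x)*(0+8))+((y+x)*(9*y)))): (((y+x)*(0+8))+((y+x)*(9*y))) -> ((y+x)*((0+8)+(9*y)))
Apply SIMPLIFY at RL (target: (0+8)): ((y+x)*((0+8)+(9*y))) -> ((y+x)*(8+(9*y)))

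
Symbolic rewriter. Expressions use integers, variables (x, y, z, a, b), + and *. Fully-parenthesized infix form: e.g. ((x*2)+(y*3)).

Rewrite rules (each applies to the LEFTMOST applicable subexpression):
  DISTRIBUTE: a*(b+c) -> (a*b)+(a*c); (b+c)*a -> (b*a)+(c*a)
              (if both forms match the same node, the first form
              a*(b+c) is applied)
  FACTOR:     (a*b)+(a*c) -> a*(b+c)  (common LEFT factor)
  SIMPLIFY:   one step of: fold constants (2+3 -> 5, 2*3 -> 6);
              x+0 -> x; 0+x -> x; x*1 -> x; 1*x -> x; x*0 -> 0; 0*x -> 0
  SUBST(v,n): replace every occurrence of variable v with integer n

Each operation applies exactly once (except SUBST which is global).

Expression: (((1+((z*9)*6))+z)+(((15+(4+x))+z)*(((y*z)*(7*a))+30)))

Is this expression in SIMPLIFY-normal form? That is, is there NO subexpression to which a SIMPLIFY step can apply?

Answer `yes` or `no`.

Answer: yes

Derivation:
Expression: (((1+((z*9)*6))+z)+(((15+(4+x))+z)*(((y*z)*(7*a))+30)))
Scanning for simplifiable subexpressions (pre-order)...
  at root: (((1+((z*9)*6))+z)+(((15+(4+x))+z)*(((y*z)*(7*a))+30))) (not simplifiable)
  at L: ((1+((z*9)*6))+z) (not simplifiable)
  at LL: (1+((z*9)*6)) (not simplifiable)
  at LLR: ((z*9)*6) (not simplifiable)
  at LLRL: (z*9) (not simplifiable)
  at R: (((15+(4+x))+z)*(((y*z)*(7*a))+30)) (not simplifiable)
  at RL: ((15+(4+x))+z) (not simplifiable)
  at RLL: (15+(4+x)) (not simplifiable)
  at RLLR: (4+x) (not simplifiable)
  at RR: (((y*z)*(7*a))+30) (not simplifiable)
  at RRL: ((y*z)*(7*a)) (not simplifiable)
  at RRLL: (y*z) (not simplifiable)
  at RRLR: (7*a) (not simplifiable)
Result: no simplifiable subexpression found -> normal form.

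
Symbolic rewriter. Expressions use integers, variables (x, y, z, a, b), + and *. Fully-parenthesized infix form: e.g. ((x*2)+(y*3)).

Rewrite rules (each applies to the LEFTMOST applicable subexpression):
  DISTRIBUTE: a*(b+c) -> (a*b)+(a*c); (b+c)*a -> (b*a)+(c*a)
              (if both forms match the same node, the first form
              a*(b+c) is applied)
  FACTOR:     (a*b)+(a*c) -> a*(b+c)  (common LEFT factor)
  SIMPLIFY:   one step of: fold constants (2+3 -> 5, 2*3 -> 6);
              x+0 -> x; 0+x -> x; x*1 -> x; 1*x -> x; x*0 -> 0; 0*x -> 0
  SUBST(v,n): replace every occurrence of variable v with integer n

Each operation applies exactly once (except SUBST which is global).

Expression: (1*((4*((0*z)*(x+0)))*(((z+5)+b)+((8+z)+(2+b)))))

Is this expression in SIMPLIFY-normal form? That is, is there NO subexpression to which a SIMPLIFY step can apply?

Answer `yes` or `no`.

Answer: no

Derivation:
Expression: (1*((4*((0*z)*(x+0)))*(((z+5)+b)+((8+z)+(2+b)))))
Scanning for simplifiable subexpressions (pre-order)...
  at root: (1*((4*((0*z)*(x+0)))*(((z+5)+b)+((8+z)+(2+b))))) (SIMPLIFIABLE)
  at R: ((4*((0*z)*(x+0)))*(((z+5)+b)+((8+z)+(2+b)))) (not simplifiable)
  at RL: (4*((0*z)*(x+0))) (not simplifiable)
  at RLR: ((0*z)*(x+0)) (not simplifiable)
  at RLRL: (0*z) (SIMPLIFIABLE)
  at RLRR: (x+0) (SIMPLIFIABLE)
  at RR: (((z+5)+b)+((8+z)+(2+b))) (not simplifiable)
  at RRL: ((z+5)+b) (not simplifiable)
  at RRLL: (z+5) (not simplifiable)
  at RRR: ((8+z)+(2+b)) (not simplifiable)
  at RRRL: (8+z) (not simplifiable)
  at RRRR: (2+b) (not simplifiable)
Found simplifiable subexpr at path root: (1*((4*((0*z)*(x+0)))*(((z+5)+b)+((8+z)+(2+b)))))
One SIMPLIFY step would give: ((4*((0*z)*(x+0)))*(((z+5)+b)+((8+z)+(2+b))))
-> NOT in normal form.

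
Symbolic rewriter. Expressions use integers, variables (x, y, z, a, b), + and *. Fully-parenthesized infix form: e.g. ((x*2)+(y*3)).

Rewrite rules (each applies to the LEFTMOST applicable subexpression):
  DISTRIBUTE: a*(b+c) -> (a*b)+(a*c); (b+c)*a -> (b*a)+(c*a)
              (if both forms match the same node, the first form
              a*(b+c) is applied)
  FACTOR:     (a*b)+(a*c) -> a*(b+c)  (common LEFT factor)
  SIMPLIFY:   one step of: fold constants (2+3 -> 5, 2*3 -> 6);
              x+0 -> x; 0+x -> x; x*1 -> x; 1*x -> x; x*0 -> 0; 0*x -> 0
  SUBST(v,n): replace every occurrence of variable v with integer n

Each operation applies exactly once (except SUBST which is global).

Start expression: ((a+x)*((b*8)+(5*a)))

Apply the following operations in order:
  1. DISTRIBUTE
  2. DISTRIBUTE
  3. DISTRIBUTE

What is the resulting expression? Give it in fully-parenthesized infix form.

Answer: (((a*(b*8))+(x*(b*8)))+((a*(5*a))+(x*(5*a))))

Derivation:
Start: ((a+x)*((b*8)+(5*a)))
Apply DISTRIBUTE at root (target: ((a+x)*((b*8)+(5*a)))): ((a+x)*((b*8)+(5*a))) -> (((a+x)*(b*8))+((a+x)*(5*a)))
Apply DISTRIBUTE at L (target: ((a+x)*(b*8))): (((a+x)*(b*8))+((a+x)*(5*a))) -> (((a*(b*8))+(x*(b*8)))+((a+x)*(5*a)))
Apply DISTRIBUTE at R (target: ((a+x)*(5*a))): (((a*(b*8))+(x*(b*8)))+((a+x)*(5*a))) -> (((a*(b*8))+(x*(b*8)))+((a*(5*a))+(x*(5*a))))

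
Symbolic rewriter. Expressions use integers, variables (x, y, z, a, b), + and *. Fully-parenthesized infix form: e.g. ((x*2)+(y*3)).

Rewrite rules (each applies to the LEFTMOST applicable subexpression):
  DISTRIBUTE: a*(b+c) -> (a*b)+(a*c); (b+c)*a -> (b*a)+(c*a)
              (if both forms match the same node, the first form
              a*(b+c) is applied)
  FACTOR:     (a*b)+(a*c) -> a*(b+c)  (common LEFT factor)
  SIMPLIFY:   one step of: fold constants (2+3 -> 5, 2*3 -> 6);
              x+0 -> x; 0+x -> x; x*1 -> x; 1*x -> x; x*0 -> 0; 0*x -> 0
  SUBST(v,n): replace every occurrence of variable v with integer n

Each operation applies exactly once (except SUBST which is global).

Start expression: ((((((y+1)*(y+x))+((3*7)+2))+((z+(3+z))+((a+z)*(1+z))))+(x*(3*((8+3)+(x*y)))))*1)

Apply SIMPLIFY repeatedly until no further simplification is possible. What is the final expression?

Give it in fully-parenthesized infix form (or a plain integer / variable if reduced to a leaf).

Start: ((((((y+1)*(y+x))+((3*7)+2))+((z+(3+z))+((a+z)*(1+z))))+(x*(3*((8+3)+(x*y)))))*1)
Step 1: at root: ((((((y+1)*(y+x))+((3*7)+2))+((z+(3+z))+((a+z)*(1+z))))+(x*(3*((8+3)+(x*y)))))*1) -> (((((y+1)*(y+x))+((3*7)+2))+((z+(3+z))+((a+z)*(1+z))))+(x*(3*((8+3)+(x*y))))); overall: ((((((y+1)*(y+x))+((3*7)+2))+((z+(3+z))+((a+z)*(1+z))))+(x*(3*((8+3)+(x*y)))))*1) -> (((((y+1)*(y+x))+((3*7)+2))+((z+(3+z))+((a+z)*(1+z))))+(x*(3*((8+3)+(x*y)))))
Step 2: at LLRL: (3*7) -> 21; overall: (((((y+1)*(y+x))+((3*7)+2))+((z+(3+z))+((a+z)*(1+z))))+(x*(3*((8+3)+(x*y))))) -> (((((y+1)*(y+x))+(21+2))+((z+(3+z))+((a+z)*(1+z))))+(x*(3*((8+3)+(x*y)))))
Step 3: at LLR: (21+2) -> 23; overall: (((((y+1)*(y+x))+(21+2))+((z+(3+z))+((a+z)*(1+z))))+(x*(3*((8+3)+(x*y))))) -> (((((y+1)*(y+x))+23)+((z+(3+z))+((a+z)*(1+z))))+(x*(3*((8+3)+(x*y)))))
Step 4: at RRRL: (8+3) -> 11; overall: (((((y+1)*(y+x))+23)+((z+(3+z))+((a+z)*(1+z))))+(x*(3*((8+3)+(x*y))))) -> (((((y+1)*(y+x))+23)+((z+(3+z))+((a+z)*(1+z))))+(x*(3*(11+(x*y)))))
Fixed point: (((((y+1)*(y+x))+23)+((z+(3+z))+((a+z)*(1+z))))+(x*(3*(11+(x*y)))))

Answer: (((((y+1)*(y+x))+23)+((z+(3+z))+((a+z)*(1+z))))+(x*(3*(11+(x*y)))))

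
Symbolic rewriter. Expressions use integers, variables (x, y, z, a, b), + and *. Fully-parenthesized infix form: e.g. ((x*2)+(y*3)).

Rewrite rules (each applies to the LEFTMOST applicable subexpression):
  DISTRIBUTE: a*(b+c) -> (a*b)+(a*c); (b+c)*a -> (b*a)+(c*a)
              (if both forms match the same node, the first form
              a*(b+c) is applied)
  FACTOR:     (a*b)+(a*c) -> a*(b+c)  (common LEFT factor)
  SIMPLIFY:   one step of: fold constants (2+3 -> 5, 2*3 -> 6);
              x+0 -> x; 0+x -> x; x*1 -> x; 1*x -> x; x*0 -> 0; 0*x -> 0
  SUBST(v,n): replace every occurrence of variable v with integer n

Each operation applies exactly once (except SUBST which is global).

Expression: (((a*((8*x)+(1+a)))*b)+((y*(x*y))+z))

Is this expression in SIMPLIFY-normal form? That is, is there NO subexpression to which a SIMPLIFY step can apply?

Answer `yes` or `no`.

Answer: yes

Derivation:
Expression: (((a*((8*x)+(1+a)))*b)+((y*(x*y))+z))
Scanning for simplifiable subexpressions (pre-order)...
  at root: (((a*((8*x)+(1+a)))*b)+((y*(x*y))+z)) (not simplifiable)
  at L: ((a*((8*x)+(1+a)))*b) (not simplifiable)
  at LL: (a*((8*x)+(1+a))) (not simplifiable)
  at LLR: ((8*x)+(1+a)) (not simplifiable)
  at LLRL: (8*x) (not simplifiable)
  at LLRR: (1+a) (not simplifiable)
  at R: ((y*(x*y))+z) (not simplifiable)
  at RL: (y*(x*y)) (not simplifiable)
  at RLR: (x*y) (not simplifiable)
Result: no simplifiable subexpression found -> normal form.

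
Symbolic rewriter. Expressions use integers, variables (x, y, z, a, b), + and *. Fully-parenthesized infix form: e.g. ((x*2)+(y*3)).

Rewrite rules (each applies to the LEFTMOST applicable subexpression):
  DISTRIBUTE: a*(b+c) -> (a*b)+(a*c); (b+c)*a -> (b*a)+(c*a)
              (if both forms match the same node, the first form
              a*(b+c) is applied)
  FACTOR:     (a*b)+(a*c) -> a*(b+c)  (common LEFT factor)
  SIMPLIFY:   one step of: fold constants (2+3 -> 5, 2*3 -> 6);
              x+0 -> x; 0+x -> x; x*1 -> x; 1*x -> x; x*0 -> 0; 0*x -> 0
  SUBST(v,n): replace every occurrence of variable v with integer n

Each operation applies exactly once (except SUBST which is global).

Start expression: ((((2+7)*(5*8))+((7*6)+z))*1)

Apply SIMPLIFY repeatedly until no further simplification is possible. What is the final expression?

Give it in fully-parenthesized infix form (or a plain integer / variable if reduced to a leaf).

Answer: (360+(42+z))

Derivation:
Start: ((((2+7)*(5*8))+((7*6)+z))*1)
Step 1: at root: ((((2+7)*(5*8))+((7*6)+z))*1) -> (((2+7)*(5*8))+((7*6)+z)); overall: ((((2+7)*(5*8))+((7*6)+z))*1) -> (((2+7)*(5*8))+((7*6)+z))
Step 2: at LL: (2+7) -> 9; overall: (((2+7)*(5*8))+((7*6)+z)) -> ((9*(5*8))+((7*6)+z))
Step 3: at LR: (5*8) -> 40; overall: ((9*(5*8))+((7*6)+z)) -> ((9*40)+((7*6)+z))
Step 4: at L: (9*40) -> 360; overall: ((9*40)+((7*6)+z)) -> (360+((7*6)+z))
Step 5: at RL: (7*6) -> 42; overall: (360+((7*6)+z)) -> (360+(42+z))
Fixed point: (360+(42+z))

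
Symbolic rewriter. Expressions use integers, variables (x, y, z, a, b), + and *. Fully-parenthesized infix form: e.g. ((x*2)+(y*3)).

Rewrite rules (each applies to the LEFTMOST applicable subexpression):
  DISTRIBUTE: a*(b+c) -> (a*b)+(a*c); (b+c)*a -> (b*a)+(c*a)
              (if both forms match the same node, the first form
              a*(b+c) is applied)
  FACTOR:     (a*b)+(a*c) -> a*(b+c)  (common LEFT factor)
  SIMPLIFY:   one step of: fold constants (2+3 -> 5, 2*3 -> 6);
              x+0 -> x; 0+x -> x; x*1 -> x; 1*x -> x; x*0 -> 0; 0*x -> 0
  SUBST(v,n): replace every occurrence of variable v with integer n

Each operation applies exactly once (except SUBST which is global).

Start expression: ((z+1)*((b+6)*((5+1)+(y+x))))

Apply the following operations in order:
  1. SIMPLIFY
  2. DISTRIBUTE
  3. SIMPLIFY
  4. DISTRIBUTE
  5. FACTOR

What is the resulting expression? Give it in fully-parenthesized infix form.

Start: ((z+1)*((b+6)*((5+1)+(y+x))))
Apply SIMPLIFY at RRL (target: (5+1)): ((z+1)*((b+6)*((5+1)+(y+x)))) -> ((z+1)*((b+6)*(6+(y+x))))
Apply DISTRIBUTE at root (target: ((z+1)*((b+6)*(6+(y+x))))): ((z+1)*((b+6)*(6+(y+x)))) -> ((z*((b+6)*(6+(y+x))))+(1*((b+6)*(6+(y+x)))))
Apply SIMPLIFY at R (target: (1*((b+6)*(6+(y+x))))): ((z*((b+6)*(6+(y+x))))+(1*((b+6)*(6+(y+x))))) -> ((z*((b+6)*(6+(y+x))))+((b+6)*(6+(y+x))))
Apply DISTRIBUTE at LR (target: ((b+6)*(6+(y+x)))): ((z*((b+6)*(6+(y+x))))+((b+6)*(6+(y+x)))) -> ((z*(((b+6)*6)+((b+6)*(y+x))))+((b+6)*(6+(y+x))))
Apply FACTOR at LR (target: (((b+6)*6)+((b+6)*(y+x)))): ((z*(((b+6)*6)+((b+6)*(y+x))))+((b+6)*(6+(y+x)))) -> ((z*((b+6)*(6+(y+x))))+((b+6)*(6+(y+x))))

Answer: ((z*((b+6)*(6+(y+x))))+((b+6)*(6+(y+x))))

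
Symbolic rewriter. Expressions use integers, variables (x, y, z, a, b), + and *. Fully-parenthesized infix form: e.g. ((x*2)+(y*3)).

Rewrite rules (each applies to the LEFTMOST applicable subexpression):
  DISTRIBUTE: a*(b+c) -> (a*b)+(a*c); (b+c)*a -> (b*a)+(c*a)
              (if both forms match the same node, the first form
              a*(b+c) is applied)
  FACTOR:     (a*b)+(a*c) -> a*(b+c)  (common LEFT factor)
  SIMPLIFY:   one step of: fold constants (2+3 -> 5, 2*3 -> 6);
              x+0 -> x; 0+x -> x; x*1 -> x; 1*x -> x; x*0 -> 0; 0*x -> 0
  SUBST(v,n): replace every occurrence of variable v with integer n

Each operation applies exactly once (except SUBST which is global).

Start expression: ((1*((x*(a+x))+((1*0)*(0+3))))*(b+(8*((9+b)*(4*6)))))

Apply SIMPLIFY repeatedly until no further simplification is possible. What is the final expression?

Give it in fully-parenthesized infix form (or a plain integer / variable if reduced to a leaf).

Answer: ((x*(a+x))*(b+(8*((9+b)*24))))

Derivation:
Start: ((1*((x*(a+x))+((1*0)*(0+3))))*(b+(8*((9+b)*(4*6)))))
Step 1: at L: (1*((x*(a+x))+((1*0)*(0+3)))) -> ((x*(a+x))+((1*0)*(0+3))); overall: ((1*((x*(a+x))+((1*0)*(0+3))))*(b+(8*((9+b)*(4*6))))) -> (((x*(a+x))+((1*0)*(0+3)))*(b+(8*((9+b)*(4*6)))))
Step 2: at LRL: (1*0) -> 0; overall: (((x*(a+x))+((1*0)*(0+3)))*(b+(8*((9+b)*(4*6))))) -> (((x*(a+x))+(0*(0+3)))*(b+(8*((9+b)*(4*6)))))
Step 3: at LR: (0*(0+3)) -> 0; overall: (((x*(a+x))+(0*(0+3)))*(b+(8*((9+b)*(4*6))))) -> (((x*(a+x))+0)*(b+(8*((9+b)*(4*6)))))
Step 4: at L: ((x*(a+x))+0) -> (x*(a+x)); overall: (((x*(a+x))+0)*(b+(8*((9+b)*(4*6))))) -> ((x*(a+x))*(b+(8*((9+b)*(4*6)))))
Step 5: at RRRR: (4*6) -> 24; overall: ((x*(a+x))*(b+(8*((9+b)*(4*6))))) -> ((x*(a+x))*(b+(8*((9+b)*24))))
Fixed point: ((x*(a+x))*(b+(8*((9+b)*24))))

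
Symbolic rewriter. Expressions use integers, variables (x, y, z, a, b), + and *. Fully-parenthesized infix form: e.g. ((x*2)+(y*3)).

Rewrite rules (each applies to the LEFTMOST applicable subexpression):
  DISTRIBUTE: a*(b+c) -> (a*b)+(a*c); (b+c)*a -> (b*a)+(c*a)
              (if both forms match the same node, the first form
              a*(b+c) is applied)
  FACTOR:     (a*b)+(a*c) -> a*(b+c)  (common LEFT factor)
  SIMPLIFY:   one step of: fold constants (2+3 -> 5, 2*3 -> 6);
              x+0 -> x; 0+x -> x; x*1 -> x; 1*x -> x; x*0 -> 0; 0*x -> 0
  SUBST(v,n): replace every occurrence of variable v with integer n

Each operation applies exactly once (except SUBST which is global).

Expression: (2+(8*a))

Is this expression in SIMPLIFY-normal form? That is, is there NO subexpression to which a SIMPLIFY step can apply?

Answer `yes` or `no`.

Answer: yes

Derivation:
Expression: (2+(8*a))
Scanning for simplifiable subexpressions (pre-order)...
  at root: (2+(8*a)) (not simplifiable)
  at R: (8*a) (not simplifiable)
Result: no simplifiable subexpression found -> normal form.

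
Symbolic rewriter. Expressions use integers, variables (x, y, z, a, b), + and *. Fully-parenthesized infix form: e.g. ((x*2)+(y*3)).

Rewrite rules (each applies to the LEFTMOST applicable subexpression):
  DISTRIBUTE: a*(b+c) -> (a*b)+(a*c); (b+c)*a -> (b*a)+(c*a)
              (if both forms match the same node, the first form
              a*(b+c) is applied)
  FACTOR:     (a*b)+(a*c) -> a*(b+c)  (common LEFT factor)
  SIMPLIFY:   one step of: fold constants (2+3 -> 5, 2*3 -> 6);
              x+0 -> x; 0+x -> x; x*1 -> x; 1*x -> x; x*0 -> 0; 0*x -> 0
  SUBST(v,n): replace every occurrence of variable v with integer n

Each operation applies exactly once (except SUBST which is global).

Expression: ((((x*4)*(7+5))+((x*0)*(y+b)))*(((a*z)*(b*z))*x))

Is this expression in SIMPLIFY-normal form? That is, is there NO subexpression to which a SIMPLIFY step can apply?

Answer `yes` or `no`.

Answer: no

Derivation:
Expression: ((((x*4)*(7+5))+((x*0)*(y+b)))*(((a*z)*(b*z))*x))
Scanning for simplifiable subexpressions (pre-order)...
  at root: ((((x*4)*(7+5))+((x*0)*(y+b)))*(((a*z)*(b*z))*x)) (not simplifiable)
  at L: (((x*4)*(7+5))+((x*0)*(y+b))) (not simplifiable)
  at LL: ((x*4)*(7+5)) (not simplifiable)
  at LLL: (x*4) (not simplifiable)
  at LLR: (7+5) (SIMPLIFIABLE)
  at LR: ((x*0)*(y+b)) (not simplifiable)
  at LRL: (x*0) (SIMPLIFIABLE)
  at LRR: (y+b) (not simplifiable)
  at R: (((a*z)*(b*z))*x) (not simplifiable)
  at RL: ((a*z)*(b*z)) (not simplifiable)
  at RLL: (a*z) (not simplifiable)
  at RLR: (b*z) (not simplifiable)
Found simplifiable subexpr at path LLR: (7+5)
One SIMPLIFY step would give: ((((x*4)*12)+((x*0)*(y+b)))*(((a*z)*(b*z))*x))
-> NOT in normal form.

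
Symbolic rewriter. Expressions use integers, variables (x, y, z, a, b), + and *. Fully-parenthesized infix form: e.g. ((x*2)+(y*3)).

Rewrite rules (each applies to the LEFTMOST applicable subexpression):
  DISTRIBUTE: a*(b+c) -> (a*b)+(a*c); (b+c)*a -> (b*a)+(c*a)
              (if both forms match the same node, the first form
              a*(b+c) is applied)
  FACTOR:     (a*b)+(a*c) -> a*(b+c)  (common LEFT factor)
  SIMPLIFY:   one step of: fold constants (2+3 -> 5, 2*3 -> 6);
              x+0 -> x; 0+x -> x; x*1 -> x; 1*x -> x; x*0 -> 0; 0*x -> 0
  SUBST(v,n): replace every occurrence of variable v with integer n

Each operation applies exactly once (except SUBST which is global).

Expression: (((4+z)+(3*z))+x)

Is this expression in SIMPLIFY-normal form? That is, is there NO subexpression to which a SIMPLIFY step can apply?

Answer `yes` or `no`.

Expression: (((4+z)+(3*z))+x)
Scanning for simplifiable subexpressions (pre-order)...
  at root: (((4+z)+(3*z))+x) (not simplifiable)
  at L: ((4+z)+(3*z)) (not simplifiable)
  at LL: (4+z) (not simplifiable)
  at LR: (3*z) (not simplifiable)
Result: no simplifiable subexpression found -> normal form.

Answer: yes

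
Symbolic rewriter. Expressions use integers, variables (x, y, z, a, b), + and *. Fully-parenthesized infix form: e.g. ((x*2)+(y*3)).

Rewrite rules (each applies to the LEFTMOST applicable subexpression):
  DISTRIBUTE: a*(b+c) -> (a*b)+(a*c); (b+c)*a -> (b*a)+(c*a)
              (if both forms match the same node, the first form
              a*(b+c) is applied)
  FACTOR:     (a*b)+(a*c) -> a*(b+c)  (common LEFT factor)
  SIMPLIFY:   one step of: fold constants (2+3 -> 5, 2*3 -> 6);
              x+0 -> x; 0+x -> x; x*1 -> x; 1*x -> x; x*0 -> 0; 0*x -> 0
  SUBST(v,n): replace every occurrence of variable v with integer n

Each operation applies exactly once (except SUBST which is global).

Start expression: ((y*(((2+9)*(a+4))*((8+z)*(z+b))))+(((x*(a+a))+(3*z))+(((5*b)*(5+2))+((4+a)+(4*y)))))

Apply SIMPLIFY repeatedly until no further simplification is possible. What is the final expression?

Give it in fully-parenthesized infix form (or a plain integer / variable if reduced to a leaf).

Start: ((y*(((2+9)*(a+4))*((8+z)*(z+b))))+(((x*(a+a))+(3*z))+(((5*b)*(5+2))+((4+a)+(4*y)))))
Step 1: at LRLL: (2+9) -> 11; overall: ((y*(((2+9)*(a+4))*((8+z)*(z+b))))+(((x*(a+a))+(3*z))+(((5*b)*(5+2))+((4+a)+(4*y))))) -> ((y*((11*(a+4))*((8+z)*(z+b))))+(((x*(a+a))+(3*z))+(((5*b)*(5+2))+((4+a)+(4*y)))))
Step 2: at RRLR: (5+2) -> 7; overall: ((y*((11*(a+4))*((8+z)*(z+b))))+(((x*(a+a))+(3*z))+(((5*b)*(5+2))+((4+a)+(4*y))))) -> ((y*((11*(a+4))*((8+z)*(z+b))))+(((x*(a+a))+(3*z))+(((5*b)*7)+((4+a)+(4*y)))))
Fixed point: ((y*((11*(a+4))*((8+z)*(z+b))))+(((x*(a+a))+(3*z))+(((5*b)*7)+((4+a)+(4*y)))))

Answer: ((y*((11*(a+4))*((8+z)*(z+b))))+(((x*(a+a))+(3*z))+(((5*b)*7)+((4+a)+(4*y)))))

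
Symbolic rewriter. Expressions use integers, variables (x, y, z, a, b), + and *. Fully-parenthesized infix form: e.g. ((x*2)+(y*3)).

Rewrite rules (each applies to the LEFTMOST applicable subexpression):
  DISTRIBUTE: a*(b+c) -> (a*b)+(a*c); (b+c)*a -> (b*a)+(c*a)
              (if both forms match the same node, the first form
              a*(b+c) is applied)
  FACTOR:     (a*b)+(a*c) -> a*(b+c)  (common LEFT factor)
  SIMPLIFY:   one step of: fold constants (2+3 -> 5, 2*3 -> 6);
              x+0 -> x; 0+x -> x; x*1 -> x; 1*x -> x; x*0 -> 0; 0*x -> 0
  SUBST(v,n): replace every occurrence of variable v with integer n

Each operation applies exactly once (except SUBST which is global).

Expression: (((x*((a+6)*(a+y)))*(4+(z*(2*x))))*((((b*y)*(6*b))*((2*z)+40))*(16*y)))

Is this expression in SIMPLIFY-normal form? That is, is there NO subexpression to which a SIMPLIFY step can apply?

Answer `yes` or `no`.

Expression: (((x*((a+6)*(a+y)))*(4+(z*(2*x))))*((((b*y)*(6*b))*((2*z)+40))*(16*y)))
Scanning for simplifiable subexpressions (pre-order)...
  at root: (((x*((a+6)*(a+y)))*(4+(z*(2*x))))*((((b*y)*(6*b))*((2*z)+40))*(16*y))) (not simplifiable)
  at L: ((x*((a+6)*(a+y)))*(4+(z*(2*x)))) (not simplifiable)
  at LL: (x*((a+6)*(a+y))) (not simplifiable)
  at LLR: ((a+6)*(a+y)) (not simplifiable)
  at LLRL: (a+6) (not simplifiable)
  at LLRR: (a+y) (not simplifiable)
  at LR: (4+(z*(2*x))) (not simplifiable)
  at LRR: (z*(2*x)) (not simplifiable)
  at LRRR: (2*x) (not simplifiable)
  at R: ((((b*y)*(6*b))*((2*z)+40))*(16*y)) (not simplifiable)
  at RL: (((b*y)*(6*b))*((2*z)+40)) (not simplifiable)
  at RLL: ((b*y)*(6*b)) (not simplifiable)
  at RLLL: (b*y) (not simplifiable)
  at RLLR: (6*b) (not simplifiable)
  at RLR: ((2*z)+40) (not simplifiable)
  at RLRL: (2*z) (not simplifiable)
  at RR: (16*y) (not simplifiable)
Result: no simplifiable subexpression found -> normal form.

Answer: yes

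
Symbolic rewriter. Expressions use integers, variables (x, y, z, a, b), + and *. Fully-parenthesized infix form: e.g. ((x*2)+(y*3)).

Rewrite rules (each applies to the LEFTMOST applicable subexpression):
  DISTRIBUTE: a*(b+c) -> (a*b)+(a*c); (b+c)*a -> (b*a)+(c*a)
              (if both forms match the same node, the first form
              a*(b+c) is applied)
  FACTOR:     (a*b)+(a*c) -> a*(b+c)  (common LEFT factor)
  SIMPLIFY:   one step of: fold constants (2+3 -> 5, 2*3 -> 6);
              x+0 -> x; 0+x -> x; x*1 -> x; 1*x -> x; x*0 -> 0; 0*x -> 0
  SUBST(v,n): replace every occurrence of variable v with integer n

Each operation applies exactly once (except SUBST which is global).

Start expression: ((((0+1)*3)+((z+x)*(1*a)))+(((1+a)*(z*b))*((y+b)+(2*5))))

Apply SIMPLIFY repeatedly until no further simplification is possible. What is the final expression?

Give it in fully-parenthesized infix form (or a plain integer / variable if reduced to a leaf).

Answer: ((3+((z+x)*a))+(((1+a)*(z*b))*((y+b)+10)))

Derivation:
Start: ((((0+1)*3)+((z+x)*(1*a)))+(((1+a)*(z*b))*((y+b)+(2*5))))
Step 1: at LLL: (0+1) -> 1; overall: ((((0+1)*3)+((z+x)*(1*a)))+(((1+a)*(z*b))*((y+b)+(2*5)))) -> (((1*3)+((z+x)*(1*a)))+(((1+a)*(z*b))*((y+b)+(2*5))))
Step 2: at LL: (1*3) -> 3; overall: (((1*3)+((z+x)*(1*a)))+(((1+a)*(z*b))*((y+b)+(2*5)))) -> ((3+((z+x)*(1*a)))+(((1+a)*(z*b))*((y+b)+(2*5))))
Step 3: at LRR: (1*a) -> a; overall: ((3+((z+x)*(1*a)))+(((1+a)*(z*b))*((y+b)+(2*5)))) -> ((3+((z+x)*a))+(((1+a)*(z*b))*((y+b)+(2*5))))
Step 4: at RRR: (2*5) -> 10; overall: ((3+((z+x)*a))+(((1+a)*(z*b))*((y+b)+(2*5)))) -> ((3+((z+x)*a))+(((1+a)*(z*b))*((y+b)+10)))
Fixed point: ((3+((z+x)*a))+(((1+a)*(z*b))*((y+b)+10)))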